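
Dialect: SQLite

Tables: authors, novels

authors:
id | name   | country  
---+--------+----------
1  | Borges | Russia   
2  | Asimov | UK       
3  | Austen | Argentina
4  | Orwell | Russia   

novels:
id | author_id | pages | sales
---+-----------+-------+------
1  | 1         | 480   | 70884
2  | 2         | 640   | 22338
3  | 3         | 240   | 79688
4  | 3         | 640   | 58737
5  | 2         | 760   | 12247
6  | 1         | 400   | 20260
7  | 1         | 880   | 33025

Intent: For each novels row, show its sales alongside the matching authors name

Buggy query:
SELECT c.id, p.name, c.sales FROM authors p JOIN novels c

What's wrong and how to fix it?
Bug: JOIN with no ON clause produces a cartesian product; every novels row pairs with every authors row

Fix: Specify the join condition linking the foreign key to the parent id

Corrected query:
SELECT c.id, p.name, c.sales FROM authors p JOIN novels c ON c.author_id = p.id

Result:
id | name   | sales
---+--------+------
1  | Borges | 70884
2  | Asimov | 22338
3  | Austen | 79688
4  | Austen | 58737
5  | Asimov | 12247
6  | Borges | 20260
7  | Borges | 33025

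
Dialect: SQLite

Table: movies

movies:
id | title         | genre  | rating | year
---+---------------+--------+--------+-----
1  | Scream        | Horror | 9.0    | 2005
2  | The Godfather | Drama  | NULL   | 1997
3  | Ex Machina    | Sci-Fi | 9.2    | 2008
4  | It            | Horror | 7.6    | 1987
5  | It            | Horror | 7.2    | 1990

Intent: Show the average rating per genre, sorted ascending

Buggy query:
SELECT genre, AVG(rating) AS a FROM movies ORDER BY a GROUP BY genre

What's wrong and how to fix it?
Bug: ORDER BY appears before GROUP BY; SQL clause order requires GROUP BY first

Fix: Move ORDER BY to the end, after GROUP BY

Corrected query:
SELECT genre, AVG(rating) AS a FROM movies GROUP BY genre ORDER BY a

Result:
genre  | a       
-------+---------
Drama  | NULL    
Horror | 7.933333
Sci-Fi | 9.2     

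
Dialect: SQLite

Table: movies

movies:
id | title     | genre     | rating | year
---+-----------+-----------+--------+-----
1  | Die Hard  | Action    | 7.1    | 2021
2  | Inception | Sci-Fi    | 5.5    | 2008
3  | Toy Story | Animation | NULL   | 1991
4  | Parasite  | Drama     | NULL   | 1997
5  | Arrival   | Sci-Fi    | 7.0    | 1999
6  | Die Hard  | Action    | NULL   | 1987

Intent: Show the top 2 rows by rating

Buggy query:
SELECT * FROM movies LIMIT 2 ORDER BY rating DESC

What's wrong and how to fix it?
Bug: ORDER BY cannot follow LIMIT; LIMIT is the final clause

Fix: Swap the clauses: ORDER BY first, then LIMIT

Corrected query:
SELECT * FROM movies ORDER BY rating DESC LIMIT 2

Result:
id | title    | genre  | rating | year
---+----------+--------+--------+-----
1  | Die Hard | Action | 7.1    | 2021
5  | Arrival  | Sci-Fi | 7      | 1999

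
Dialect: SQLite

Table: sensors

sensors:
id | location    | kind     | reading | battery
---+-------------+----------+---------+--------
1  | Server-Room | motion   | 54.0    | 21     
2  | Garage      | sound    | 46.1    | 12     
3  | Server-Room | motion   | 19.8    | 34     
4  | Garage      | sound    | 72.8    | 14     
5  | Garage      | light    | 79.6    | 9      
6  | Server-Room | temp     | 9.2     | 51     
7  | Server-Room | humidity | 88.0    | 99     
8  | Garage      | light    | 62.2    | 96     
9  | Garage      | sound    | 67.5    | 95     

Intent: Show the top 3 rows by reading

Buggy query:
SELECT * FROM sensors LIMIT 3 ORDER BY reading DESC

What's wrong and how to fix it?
Bug: ORDER BY cannot follow LIMIT; LIMIT is the final clause

Fix: Sort with ORDER BY, then apply LIMIT

Corrected query:
SELECT * FROM sensors ORDER BY reading DESC LIMIT 3

Result:
id | location    | kind     | reading | battery
---+-------------+----------+---------+--------
7  | Server-Room | humidity | 88      | 99     
5  | Garage      | light    | 79.6    | 9      
4  | Garage      | sound    | 72.8    | 14     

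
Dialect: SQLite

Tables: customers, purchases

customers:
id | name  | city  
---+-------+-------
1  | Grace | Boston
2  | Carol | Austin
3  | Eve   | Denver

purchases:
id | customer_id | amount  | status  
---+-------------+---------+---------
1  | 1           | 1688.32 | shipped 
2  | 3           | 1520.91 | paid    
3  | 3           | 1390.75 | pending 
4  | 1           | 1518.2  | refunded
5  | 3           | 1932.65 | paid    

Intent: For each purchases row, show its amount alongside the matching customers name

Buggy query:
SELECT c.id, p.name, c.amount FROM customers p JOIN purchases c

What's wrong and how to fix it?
Bug: Missing join condition: each purchases row is matched to all customers rows instead of just its own

Fix: Specify the join condition linking the foreign key to the parent id

Corrected query:
SELECT c.id, p.name, c.amount FROM customers p JOIN purchases c ON c.customer_id = p.id

Result:
id | name  | amount 
---+-------+--------
1  | Grace | 1688.32
2  | Eve   | 1520.91
3  | Eve   | 1390.75
4  | Grace | 1518.2 
5  | Eve   | 1932.65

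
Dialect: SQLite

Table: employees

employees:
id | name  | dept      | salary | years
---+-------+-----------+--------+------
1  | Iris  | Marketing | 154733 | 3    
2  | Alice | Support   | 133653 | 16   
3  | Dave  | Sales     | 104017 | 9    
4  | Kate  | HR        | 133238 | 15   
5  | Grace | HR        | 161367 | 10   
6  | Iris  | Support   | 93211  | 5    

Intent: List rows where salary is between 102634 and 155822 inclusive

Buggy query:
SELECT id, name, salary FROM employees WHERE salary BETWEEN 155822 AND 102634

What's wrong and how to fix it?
Bug: The bounds are reversed; BETWEEN a AND b requires a <= b to match anything

Fix: Write BETWEEN 102634 AND 155822

Corrected query:
SELECT id, name, salary FROM employees WHERE salary BETWEEN 102634 AND 155822

Result:
id | name  | salary
---+-------+-------
1  | Iris  | 154733
2  | Alice | 133653
3  | Dave  | 104017
4  | Kate  | 133238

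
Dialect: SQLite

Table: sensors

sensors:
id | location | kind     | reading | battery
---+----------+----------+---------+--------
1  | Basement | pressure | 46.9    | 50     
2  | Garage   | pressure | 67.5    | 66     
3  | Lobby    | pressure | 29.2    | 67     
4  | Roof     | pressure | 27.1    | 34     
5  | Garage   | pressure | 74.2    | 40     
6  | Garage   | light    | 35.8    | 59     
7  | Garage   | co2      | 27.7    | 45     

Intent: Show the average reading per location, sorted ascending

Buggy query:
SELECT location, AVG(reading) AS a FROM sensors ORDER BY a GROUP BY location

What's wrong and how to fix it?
Bug: ORDER BY appears before GROUP BY; SQL clause order requires GROUP BY first

Fix: Move ORDER BY to the end, after GROUP BY

Corrected query:
SELECT location, AVG(reading) AS a FROM sensors GROUP BY location ORDER BY a

Result:
location | a   
---------+-----
Roof     | 27.1
Lobby    | 29.2
Basement | 46.9
Garage   | 51.3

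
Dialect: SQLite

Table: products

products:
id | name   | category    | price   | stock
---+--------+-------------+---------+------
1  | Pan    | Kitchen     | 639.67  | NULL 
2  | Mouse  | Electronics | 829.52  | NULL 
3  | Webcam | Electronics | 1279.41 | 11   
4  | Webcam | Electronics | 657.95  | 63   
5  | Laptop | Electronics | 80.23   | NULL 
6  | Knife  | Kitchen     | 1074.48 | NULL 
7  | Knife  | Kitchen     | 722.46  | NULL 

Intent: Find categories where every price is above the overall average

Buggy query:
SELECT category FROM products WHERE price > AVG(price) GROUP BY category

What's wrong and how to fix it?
Bug: WHERE evaluates per row before aggregation, so AVG() is unavailable

Fix: Use a subquery for AVG and a HAVING MIN(...) filter so the condition holds for every row in the group

Corrected query:
SELECT category FROM products GROUP BY category HAVING MIN(price) > (SELECT AVG(price) FROM products)

Result:
(no rows)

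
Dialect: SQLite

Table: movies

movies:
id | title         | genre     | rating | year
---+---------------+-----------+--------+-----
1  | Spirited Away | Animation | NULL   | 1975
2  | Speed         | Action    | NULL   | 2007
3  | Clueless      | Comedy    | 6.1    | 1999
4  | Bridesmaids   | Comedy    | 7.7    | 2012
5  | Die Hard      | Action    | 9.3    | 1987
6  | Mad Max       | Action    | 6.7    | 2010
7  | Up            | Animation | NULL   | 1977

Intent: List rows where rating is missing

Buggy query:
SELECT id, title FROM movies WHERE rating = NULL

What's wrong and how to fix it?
Bug: '= NULL' is always unknown in SQL three-valued logic, so no rows match

Fix: Replace '= NULL' with 'IS NULL'

Corrected query:
SELECT id, title FROM movies WHERE rating IS NULL

Result:
id | title        
---+--------------
1  | Spirited Away
2  | Speed        
7  | Up           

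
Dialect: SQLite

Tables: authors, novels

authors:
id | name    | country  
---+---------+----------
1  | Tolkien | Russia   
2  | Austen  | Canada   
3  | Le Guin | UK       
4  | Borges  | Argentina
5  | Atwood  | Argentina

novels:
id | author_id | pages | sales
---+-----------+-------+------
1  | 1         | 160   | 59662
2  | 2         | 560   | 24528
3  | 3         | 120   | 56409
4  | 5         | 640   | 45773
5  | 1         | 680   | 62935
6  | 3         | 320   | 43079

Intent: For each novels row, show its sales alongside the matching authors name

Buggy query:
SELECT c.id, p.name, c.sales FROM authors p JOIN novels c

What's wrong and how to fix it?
Bug: JOIN with no ON clause produces a cartesian product; every novels row pairs with every authors row

Fix: Add ON c.author_id = p.id to the JOIN

Corrected query:
SELECT c.id, p.name, c.sales FROM authors p JOIN novels c ON c.author_id = p.id

Result:
id | name    | sales
---+---------+------
1  | Tolkien | 59662
2  | Austen  | 24528
3  | Le Guin | 56409
4  | Atwood  | 45773
5  | Tolkien | 62935
6  | Le Guin | 43079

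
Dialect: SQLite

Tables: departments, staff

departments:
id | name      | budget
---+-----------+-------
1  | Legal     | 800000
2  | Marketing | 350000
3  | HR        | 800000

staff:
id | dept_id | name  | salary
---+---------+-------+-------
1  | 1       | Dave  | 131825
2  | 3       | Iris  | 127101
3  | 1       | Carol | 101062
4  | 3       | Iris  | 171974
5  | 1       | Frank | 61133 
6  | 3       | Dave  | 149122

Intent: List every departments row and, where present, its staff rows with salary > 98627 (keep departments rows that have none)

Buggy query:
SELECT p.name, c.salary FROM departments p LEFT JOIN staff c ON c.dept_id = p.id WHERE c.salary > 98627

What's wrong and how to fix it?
Bug: Filtering c.salary in WHERE discards the NULL rows produced by LEFT JOIN, turning it into an inner join

Fix: Move the right-table condition into the ON clause so unmatched parents are kept

Corrected query:
SELECT p.name, c.salary FROM departments p LEFT JOIN staff c ON c.dept_id = p.id AND c.salary > 98627

Result:
name      | salary
----------+-------
Legal     | 101062
Legal     | 131825
Marketing | NULL  
HR        | 127101
HR        | 149122
HR        | 171974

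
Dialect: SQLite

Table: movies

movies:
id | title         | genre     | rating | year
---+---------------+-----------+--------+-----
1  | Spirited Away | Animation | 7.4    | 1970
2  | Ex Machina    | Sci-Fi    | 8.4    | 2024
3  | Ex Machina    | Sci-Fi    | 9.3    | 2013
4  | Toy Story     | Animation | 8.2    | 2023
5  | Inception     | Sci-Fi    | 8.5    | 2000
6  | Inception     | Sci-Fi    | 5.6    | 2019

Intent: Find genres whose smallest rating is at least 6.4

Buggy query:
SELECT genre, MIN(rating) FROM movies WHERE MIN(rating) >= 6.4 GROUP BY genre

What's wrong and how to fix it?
Bug: Aggregates like MIN are computed per group after WHERE runs

Fix: Replace WHERE with HAVING after the GROUP BY

Corrected query:
SELECT genre, MIN(rating) FROM movies GROUP BY genre HAVING MIN(rating) >= 6.4

Result:
genre     | MIN(rating)
----------+------------
Animation | 7.4        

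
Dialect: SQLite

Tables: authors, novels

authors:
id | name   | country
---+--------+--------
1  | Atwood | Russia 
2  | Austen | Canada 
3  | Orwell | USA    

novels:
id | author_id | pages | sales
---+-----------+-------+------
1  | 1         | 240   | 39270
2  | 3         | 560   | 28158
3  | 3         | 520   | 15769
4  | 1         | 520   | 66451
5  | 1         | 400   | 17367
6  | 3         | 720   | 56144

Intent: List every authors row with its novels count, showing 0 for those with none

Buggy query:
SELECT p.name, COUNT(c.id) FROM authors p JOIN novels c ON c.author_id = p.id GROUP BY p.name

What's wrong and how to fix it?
Bug: INNER JOIN drops authors rows that have no matching novels rows

Fix: Switch to LEFT JOIN to retain unmatched parent rows

Corrected query:
SELECT p.name, COUNT(c.id) FROM authors p LEFT JOIN novels c ON c.author_id = p.id GROUP BY p.name

Result:
name   | COUNT(c.id)
-------+------------
Atwood | 3          
Austen | 0          
Orwell | 3          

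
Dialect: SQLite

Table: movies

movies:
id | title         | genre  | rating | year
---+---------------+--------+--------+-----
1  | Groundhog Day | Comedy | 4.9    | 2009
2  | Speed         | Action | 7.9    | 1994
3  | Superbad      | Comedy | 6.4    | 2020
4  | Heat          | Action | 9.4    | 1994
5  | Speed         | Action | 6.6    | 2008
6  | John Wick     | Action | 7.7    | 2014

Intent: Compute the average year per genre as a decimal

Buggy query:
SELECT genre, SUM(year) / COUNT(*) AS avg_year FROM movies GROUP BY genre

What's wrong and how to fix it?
Bug: Both operands are integers, so '/' performs integer division and truncates

Fix: Cast one side to REAL so the division keeps the fractional part

Corrected query:
SELECT genre, SUM(year) * 1.0 / COUNT(*) AS avg_year FROM movies GROUP BY genre

Result:
genre  | avg_year
-------+---------
Action | 2002.5  
Comedy | 2014.5  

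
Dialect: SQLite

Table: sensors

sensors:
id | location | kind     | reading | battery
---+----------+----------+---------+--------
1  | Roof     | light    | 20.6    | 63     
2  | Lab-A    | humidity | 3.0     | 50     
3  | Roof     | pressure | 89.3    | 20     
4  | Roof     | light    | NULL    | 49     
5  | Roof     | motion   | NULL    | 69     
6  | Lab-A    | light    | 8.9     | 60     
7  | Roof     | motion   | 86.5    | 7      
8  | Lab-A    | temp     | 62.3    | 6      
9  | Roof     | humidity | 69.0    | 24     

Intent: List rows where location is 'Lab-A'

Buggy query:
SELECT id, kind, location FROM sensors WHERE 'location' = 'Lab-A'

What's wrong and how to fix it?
Bug: Single quotes denote string literals in SQL; the column name is being compared as a constant string

Fix: Remove the quotes around the column name (or use double quotes for an identifier)

Corrected query:
SELECT id, kind, location FROM sensors WHERE location = 'Lab-A'

Result:
id | kind     | location
---+----------+---------
2  | humidity | Lab-A   
6  | light    | Lab-A   
8  | temp     | Lab-A   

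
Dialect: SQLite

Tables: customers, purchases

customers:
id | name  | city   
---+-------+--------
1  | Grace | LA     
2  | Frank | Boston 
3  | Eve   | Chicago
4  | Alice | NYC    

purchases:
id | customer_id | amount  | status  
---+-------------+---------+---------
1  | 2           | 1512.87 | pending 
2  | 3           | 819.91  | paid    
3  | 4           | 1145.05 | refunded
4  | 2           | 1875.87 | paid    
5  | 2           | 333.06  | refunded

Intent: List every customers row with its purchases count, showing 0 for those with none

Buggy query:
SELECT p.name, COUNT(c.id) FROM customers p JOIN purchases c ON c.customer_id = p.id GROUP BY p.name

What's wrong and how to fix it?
Bug: An inner join excludes parents with zero children

Fix: Switch to LEFT JOIN to retain unmatched parent rows

Corrected query:
SELECT p.name, COUNT(c.id) FROM customers p LEFT JOIN purchases c ON c.customer_id = p.id GROUP BY p.name

Result:
name  | COUNT(c.id)
------+------------
Alice | 1          
Eve   | 1          
Frank | 3          
Grace | 0          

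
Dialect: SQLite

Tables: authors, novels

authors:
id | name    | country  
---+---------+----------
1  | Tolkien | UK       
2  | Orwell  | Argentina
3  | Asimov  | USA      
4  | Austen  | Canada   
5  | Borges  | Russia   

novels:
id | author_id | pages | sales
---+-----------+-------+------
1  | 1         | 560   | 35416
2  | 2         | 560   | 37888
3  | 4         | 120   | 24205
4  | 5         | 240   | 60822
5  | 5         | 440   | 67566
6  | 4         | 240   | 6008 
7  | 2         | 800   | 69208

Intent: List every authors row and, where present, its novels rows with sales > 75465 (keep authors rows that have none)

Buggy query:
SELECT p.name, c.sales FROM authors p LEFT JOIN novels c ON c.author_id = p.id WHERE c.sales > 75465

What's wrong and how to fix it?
Bug: A WHERE condition on the right-hand table after LEFT JOIN drops unmatched parents

Fix: Move the right-table condition into the ON clause so unmatched parents are kept

Corrected query:
SELECT p.name, c.sales FROM authors p LEFT JOIN novels c ON c.author_id = p.id AND c.sales > 75465

Result:
name    | sales
--------+------
Tolkien | NULL 
Orwell  | NULL 
Asimov  | NULL 
Austen  | NULL 
Borges  | NULL 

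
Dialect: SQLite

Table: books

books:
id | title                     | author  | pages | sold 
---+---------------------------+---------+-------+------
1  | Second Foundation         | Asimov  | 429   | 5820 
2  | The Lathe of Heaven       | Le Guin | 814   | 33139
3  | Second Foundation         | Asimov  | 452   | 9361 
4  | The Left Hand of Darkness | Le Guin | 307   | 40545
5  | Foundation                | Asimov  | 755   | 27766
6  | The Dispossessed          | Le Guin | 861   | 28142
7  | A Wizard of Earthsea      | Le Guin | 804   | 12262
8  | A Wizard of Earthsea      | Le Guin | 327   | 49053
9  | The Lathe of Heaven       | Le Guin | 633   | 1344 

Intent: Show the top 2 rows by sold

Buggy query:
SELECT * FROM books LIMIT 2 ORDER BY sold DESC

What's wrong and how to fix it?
Bug: LIMIT must come after ORDER BY

Fix: Sort with ORDER BY, then apply LIMIT

Corrected query:
SELECT * FROM books ORDER BY sold DESC LIMIT 2

Result:
id | title                     | author  | pages | sold 
---+---------------------------+---------+-------+------
8  | A Wizard of Earthsea      | Le Guin | 327   | 49053
4  | The Left Hand of Darkness | Le Guin | 307   | 40545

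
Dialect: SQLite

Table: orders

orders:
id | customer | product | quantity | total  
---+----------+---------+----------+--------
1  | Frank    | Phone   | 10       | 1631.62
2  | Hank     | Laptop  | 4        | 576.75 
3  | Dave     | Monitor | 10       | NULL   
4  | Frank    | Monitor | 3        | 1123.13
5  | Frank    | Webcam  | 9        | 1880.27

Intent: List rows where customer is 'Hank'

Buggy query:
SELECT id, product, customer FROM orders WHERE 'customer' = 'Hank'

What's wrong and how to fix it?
Bug: 'customer' in single quotes is a string literal, not the column; the comparison is literal-vs-literal and never true

Fix: Reference the column as customer without single quotes

Corrected query:
SELECT id, product, customer FROM orders WHERE customer = 'Hank'

Result:
id | product | customer
---+---------+---------
2  | Laptop  | Hank    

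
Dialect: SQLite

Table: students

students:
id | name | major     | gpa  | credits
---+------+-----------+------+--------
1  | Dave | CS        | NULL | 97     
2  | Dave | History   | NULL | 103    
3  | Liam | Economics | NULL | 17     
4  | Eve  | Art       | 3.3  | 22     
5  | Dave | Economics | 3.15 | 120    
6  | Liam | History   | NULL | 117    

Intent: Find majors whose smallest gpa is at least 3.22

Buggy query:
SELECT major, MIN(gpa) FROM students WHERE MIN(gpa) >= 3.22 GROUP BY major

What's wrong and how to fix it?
Bug: MIN() in WHERE is a misuse of aggregate

Fix: Replace WHERE with HAVING after the GROUP BY

Corrected query:
SELECT major, MIN(gpa) FROM students GROUP BY major HAVING MIN(gpa) >= 3.22

Result:
major | MIN(gpa)
------+---------
Art   | 3.3     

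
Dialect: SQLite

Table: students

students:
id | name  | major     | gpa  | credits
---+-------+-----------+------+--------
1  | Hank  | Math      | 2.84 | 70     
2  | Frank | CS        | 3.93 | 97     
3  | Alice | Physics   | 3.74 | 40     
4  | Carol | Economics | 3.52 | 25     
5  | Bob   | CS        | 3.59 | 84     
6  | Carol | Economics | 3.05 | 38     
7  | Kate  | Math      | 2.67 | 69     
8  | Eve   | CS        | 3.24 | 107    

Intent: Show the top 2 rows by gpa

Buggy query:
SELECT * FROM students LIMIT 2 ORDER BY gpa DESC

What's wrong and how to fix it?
Bug: ORDER BY cannot follow LIMIT; LIMIT is the final clause

Fix: Swap the clauses: ORDER BY first, then LIMIT

Corrected query:
SELECT * FROM students ORDER BY gpa DESC LIMIT 2

Result:
id | name  | major   | gpa  | credits
---+-------+---------+------+--------
2  | Frank | CS      | 3.93 | 97     
3  | Alice | Physics | 3.74 | 40     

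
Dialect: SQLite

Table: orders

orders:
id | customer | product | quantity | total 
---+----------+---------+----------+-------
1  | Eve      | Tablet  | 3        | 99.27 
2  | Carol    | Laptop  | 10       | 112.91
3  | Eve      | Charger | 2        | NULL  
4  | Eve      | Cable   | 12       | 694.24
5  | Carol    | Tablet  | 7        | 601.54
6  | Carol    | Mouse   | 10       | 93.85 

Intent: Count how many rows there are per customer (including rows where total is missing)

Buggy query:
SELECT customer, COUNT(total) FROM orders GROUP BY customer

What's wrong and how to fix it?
Bug: COUNT(column) counts non-NULL values only; rows with NULL total aren't counted

Fix: Use COUNT(*) to count all rows regardless of NULL

Corrected query:
SELECT customer, COUNT(*) FROM orders GROUP BY customer

Result:
customer | COUNT(*)
---------+---------
Carol    | 3       
Eve      | 3       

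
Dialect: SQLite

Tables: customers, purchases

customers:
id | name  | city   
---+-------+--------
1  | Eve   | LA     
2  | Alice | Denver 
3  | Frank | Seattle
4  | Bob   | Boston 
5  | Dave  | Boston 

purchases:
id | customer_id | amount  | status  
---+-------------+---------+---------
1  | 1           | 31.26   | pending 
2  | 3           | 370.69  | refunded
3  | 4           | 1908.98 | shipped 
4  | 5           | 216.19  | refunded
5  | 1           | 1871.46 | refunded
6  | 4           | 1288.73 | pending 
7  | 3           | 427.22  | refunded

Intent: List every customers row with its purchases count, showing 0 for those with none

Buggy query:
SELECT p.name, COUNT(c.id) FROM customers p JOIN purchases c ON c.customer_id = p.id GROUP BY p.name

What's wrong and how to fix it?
Bug: INNER JOIN drops customers rows that have no matching purchases rows

Fix: Switch to LEFT JOIN to retain unmatched parent rows

Corrected query:
SELECT p.name, COUNT(c.id) FROM customers p LEFT JOIN purchases c ON c.customer_id = p.id GROUP BY p.name

Result:
name  | COUNT(c.id)
------+------------
Alice | 0          
Bob   | 2          
Dave  | 1          
Eve   | 2          
Frank | 2          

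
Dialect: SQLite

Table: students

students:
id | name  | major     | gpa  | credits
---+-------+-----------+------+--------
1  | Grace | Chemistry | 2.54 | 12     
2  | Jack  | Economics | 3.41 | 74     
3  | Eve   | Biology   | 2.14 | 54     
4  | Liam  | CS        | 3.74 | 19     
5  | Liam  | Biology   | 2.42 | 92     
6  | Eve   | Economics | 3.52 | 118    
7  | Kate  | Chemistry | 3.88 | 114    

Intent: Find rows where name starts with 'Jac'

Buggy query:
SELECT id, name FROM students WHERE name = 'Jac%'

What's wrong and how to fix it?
Bug: Wildcards only work with LIKE; '=' treats '%' as a literal character

Fix: Replace '=' with LIKE so 'Jac%' is treated as a pattern

Corrected query:
SELECT id, name FROM students WHERE name LIKE 'Jac%'

Result:
id | name
---+-----
2  | Jack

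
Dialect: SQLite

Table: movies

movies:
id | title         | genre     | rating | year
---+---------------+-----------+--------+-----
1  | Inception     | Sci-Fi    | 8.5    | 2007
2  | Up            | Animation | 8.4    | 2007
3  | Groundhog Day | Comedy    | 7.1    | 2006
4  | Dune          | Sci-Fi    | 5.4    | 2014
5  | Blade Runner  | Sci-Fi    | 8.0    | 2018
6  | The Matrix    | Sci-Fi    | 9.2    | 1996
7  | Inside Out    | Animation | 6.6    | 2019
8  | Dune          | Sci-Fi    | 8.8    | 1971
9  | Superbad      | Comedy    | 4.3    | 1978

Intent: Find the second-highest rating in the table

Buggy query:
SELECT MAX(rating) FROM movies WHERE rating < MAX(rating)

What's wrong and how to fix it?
Bug: MAX(rating) on the right of the comparison is an aggregate-in-WHERE error

Fix: Compute the overall MAX in a subquery, then take MAX of rows below it

Corrected query:
SELECT MAX(rating) FROM movies WHERE rating < (SELECT MAX(rating) FROM movies)

Result:
MAX(rating)
-----------
8.8        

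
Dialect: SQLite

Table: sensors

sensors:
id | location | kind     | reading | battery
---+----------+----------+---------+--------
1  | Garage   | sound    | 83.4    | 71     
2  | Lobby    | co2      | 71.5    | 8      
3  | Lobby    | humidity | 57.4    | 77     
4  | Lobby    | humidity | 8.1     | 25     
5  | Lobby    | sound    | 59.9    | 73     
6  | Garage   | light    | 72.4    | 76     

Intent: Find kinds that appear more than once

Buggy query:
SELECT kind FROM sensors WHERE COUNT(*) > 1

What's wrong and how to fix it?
Bug: WHERE can't reference COUNT(*); aggregates are computed after WHERE

Fix: Group first, then use HAVING for the count condition

Corrected query:
SELECT kind FROM sensors GROUP BY kind HAVING COUNT(*) > 1

Result:
kind    
--------
humidity
sound   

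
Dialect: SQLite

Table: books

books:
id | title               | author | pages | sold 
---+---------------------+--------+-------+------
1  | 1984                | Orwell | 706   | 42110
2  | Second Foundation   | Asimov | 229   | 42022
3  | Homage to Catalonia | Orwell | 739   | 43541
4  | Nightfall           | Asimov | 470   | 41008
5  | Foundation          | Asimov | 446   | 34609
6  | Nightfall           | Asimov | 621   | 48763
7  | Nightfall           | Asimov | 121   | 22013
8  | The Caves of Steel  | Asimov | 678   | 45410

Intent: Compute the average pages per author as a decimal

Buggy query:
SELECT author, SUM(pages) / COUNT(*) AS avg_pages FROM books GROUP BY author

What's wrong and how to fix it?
Bug: SUM(pages) and COUNT(*) are both integers; the division truncates the fractional part

Fix: Cast one side to REAL so the division keeps the fractional part

Corrected query:
SELECT author, SUM(pages) * 1.0 / COUNT(*) AS avg_pages FROM books GROUP BY author

Result:
author | avg_pages
-------+----------
Asimov | 427.5    
Orwell | 722.5    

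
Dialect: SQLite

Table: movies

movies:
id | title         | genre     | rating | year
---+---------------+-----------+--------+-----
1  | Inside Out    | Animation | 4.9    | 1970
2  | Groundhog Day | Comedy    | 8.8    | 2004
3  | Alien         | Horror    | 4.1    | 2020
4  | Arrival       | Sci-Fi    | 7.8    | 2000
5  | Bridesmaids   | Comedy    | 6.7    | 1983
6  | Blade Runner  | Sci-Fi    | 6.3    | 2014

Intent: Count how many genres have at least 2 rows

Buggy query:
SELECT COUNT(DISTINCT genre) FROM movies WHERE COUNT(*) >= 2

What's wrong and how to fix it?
Bug: WHERE filters individual rows, not groups, so a group-level COUNT is invalid there

Fix: Use a subquery that GROUPs and filters with HAVING, then count its rows

Corrected query:
SELECT COUNT(*) FROM (SELECT genre FROM movies GROUP BY genre HAVING COUNT(*) >= 2)

Result:
COUNT(*)
--------
2       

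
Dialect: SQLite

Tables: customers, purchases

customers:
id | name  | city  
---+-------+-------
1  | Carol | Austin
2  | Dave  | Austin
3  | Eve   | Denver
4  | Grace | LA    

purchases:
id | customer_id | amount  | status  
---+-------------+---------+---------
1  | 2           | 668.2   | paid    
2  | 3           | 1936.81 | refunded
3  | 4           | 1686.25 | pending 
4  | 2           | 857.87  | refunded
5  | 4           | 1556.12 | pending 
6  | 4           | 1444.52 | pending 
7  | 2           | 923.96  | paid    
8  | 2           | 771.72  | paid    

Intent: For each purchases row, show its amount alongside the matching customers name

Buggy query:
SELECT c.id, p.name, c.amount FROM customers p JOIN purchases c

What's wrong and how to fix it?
Bug: JOIN with no ON clause produces a cartesian product; every purchases row pairs with every customers row

Fix: Specify the join condition linking the foreign key to the parent id

Corrected query:
SELECT c.id, p.name, c.amount FROM customers p JOIN purchases c ON c.customer_id = p.id

Result:
id | name  | amount 
---+-------+--------
1  | Dave  | 668.2  
2  | Eve   | 1936.81
3  | Grace | 1686.25
4  | Dave  | 857.87 
5  | Grace | 1556.12
6  | Grace | 1444.52
7  | Dave  | 923.96 
8  | Dave  | 771.72 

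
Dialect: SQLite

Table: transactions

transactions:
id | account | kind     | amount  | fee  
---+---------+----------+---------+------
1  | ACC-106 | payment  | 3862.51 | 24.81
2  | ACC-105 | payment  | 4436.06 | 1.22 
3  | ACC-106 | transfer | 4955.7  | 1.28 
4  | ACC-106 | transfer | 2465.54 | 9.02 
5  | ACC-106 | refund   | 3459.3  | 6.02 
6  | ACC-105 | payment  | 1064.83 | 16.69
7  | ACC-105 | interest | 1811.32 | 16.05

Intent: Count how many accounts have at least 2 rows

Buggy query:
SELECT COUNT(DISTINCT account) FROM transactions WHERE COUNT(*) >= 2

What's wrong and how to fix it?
Bug: WHERE filters individual rows, not groups, so a group-level COUNT is invalid there

Fix: Group first with HAVING COUNT(*) >= 2, then COUNT the resulting groups

Corrected query:
SELECT COUNT(*) FROM (SELECT account FROM transactions GROUP BY account HAVING COUNT(*) >= 2)

Result:
COUNT(*)
--------
2       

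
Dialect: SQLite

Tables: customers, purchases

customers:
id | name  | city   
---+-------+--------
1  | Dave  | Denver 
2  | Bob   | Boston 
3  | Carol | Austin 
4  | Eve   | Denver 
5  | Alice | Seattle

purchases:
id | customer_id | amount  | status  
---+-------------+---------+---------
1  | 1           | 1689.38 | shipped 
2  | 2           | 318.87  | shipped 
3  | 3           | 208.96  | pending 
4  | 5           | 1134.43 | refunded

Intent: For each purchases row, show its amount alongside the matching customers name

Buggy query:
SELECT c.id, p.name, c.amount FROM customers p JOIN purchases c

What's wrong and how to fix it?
Bug: JOIN with no ON clause produces a cartesian product; every purchases row pairs with every customers row

Fix: Specify the join condition linking the foreign key to the parent id

Corrected query:
SELECT c.id, p.name, c.amount FROM customers p JOIN purchases c ON c.customer_id = p.id

Result:
id | name  | amount 
---+-------+--------
1  | Dave  | 1689.38
2  | Bob   | 318.87 
3  | Carol | 208.96 
4  | Alice | 1134.43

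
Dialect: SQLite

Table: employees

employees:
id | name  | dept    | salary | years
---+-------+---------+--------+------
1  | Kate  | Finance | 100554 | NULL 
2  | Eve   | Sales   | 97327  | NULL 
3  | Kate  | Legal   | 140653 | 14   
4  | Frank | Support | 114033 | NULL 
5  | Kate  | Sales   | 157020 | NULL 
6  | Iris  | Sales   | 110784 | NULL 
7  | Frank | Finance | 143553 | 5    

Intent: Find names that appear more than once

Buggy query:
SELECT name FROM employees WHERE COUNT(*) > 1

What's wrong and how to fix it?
Bug: WHERE can't reference COUNT(*); aggregates are computed after WHERE

Fix: GROUP BY name, then filter groups with HAVING COUNT(*) > 1

Corrected query:
SELECT name FROM employees GROUP BY name HAVING COUNT(*) > 1

Result:
name 
-----
Frank
Kate 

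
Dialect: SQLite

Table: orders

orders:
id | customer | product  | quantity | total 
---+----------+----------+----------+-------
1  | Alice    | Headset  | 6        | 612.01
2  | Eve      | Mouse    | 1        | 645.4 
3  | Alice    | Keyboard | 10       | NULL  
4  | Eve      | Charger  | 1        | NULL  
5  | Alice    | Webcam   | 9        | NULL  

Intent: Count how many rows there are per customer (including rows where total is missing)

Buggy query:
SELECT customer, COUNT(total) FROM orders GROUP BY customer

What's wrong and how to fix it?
Bug: COUNT(total) skips NULLs, so groups with missing total are undercounted

Fix: Replace COUNT(total) with COUNT(*)

Corrected query:
SELECT customer, COUNT(*) FROM orders GROUP BY customer

Result:
customer | COUNT(*)
---------+---------
Alice    | 3       
Eve      | 2       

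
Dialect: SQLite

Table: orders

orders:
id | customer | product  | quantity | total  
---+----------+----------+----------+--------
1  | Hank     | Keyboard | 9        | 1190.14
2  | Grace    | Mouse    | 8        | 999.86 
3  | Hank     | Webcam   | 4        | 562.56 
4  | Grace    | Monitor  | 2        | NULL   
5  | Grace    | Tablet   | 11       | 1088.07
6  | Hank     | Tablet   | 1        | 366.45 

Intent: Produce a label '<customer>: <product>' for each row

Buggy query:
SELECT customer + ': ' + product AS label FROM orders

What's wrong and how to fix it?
Bug: SQLite uses || for string concatenation; + coerces text to numbers (yielding 0)

Fix: Replace + with || to concatenate text

Corrected query:
SELECT customer || ': ' || product AS label FROM orders

Result:
label         
--------------
Hank: Keyboard
Grace: Mouse  
Hank: Webcam  
Grace: Monitor
Grace: Tablet 
Hank: Tablet  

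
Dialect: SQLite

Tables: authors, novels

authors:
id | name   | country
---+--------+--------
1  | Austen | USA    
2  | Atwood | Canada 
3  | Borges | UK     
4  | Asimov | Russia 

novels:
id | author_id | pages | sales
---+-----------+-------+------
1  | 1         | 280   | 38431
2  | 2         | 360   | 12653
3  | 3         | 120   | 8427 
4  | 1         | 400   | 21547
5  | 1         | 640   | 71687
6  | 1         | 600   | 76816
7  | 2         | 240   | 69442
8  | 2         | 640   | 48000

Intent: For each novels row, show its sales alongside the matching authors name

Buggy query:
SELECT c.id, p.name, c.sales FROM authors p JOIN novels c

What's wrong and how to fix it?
Bug: JOIN with no ON clause produces a cartesian product; every novels row pairs with every authors row

Fix: Add ON c.author_id = p.id to the JOIN

Corrected query:
SELECT c.id, p.name, c.sales FROM authors p JOIN novels c ON c.author_id = p.id

Result:
id | name   | sales
---+--------+------
1  | Austen | 38431
2  | Atwood | 12653
3  | Borges | 8427 
4  | Austen | 21547
5  | Austen | 71687
6  | Austen | 76816
7  | Atwood | 69442
8  | Atwood | 48000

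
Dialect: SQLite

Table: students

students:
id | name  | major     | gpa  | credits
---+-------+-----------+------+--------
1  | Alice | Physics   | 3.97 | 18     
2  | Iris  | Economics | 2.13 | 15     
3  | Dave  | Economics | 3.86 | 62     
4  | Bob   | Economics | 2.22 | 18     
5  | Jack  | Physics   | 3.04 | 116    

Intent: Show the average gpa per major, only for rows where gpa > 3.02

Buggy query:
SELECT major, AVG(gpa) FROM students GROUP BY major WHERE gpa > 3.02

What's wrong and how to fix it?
Bug: Row-level WHERE must come before GROUP BY in the clause order

Fix: Move the WHERE clause before GROUP BY

Corrected query:
SELECT major, AVG(gpa) FROM students WHERE gpa > 3.02 GROUP BY major

Result:
major     | AVG(gpa)
----------+---------
Economics | 3.86    
Physics   | 3.505   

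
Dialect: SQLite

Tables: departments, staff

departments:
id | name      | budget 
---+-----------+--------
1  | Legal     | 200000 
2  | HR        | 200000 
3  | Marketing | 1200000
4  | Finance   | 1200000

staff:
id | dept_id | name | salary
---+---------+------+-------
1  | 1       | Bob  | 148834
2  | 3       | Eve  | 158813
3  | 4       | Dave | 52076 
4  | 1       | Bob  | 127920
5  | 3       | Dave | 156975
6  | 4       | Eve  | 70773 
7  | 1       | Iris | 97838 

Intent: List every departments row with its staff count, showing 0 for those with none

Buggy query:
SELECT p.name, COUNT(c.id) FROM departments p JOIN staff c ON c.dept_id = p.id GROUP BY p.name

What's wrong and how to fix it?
Bug: INNER JOIN drops departments rows that have no matching staff rows

Fix: Switch to LEFT JOIN to retain unmatched parent rows

Corrected query:
SELECT p.name, COUNT(c.id) FROM departments p LEFT JOIN staff c ON c.dept_id = p.id GROUP BY p.name

Result:
name      | COUNT(c.id)
----------+------------
Finance   | 2          
HR        | 0          
Legal     | 3          
Marketing | 2          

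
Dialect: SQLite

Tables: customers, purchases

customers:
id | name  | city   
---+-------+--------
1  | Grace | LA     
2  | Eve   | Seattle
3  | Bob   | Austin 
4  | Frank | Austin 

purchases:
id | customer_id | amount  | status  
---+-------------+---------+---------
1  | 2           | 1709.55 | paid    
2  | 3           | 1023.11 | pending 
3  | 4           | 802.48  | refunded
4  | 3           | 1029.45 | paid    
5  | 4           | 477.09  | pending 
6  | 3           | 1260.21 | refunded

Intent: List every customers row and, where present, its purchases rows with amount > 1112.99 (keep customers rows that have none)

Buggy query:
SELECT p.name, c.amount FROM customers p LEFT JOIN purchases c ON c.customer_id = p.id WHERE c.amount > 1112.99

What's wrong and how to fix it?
Bug: Filtering c.amount in WHERE discards the NULL rows produced by LEFT JOIN, turning it into an inner join

Fix: Put 'c.amount > 1112.99' in the JOIN's ON clause instead of WHERE

Corrected query:
SELECT p.name, c.amount FROM customers p LEFT JOIN purchases c ON c.customer_id = p.id AND c.amount > 1112.99

Result:
name  | amount 
------+--------
Grace | NULL   
Eve   | 1709.55
Bob   | 1260.21
Frank | NULL   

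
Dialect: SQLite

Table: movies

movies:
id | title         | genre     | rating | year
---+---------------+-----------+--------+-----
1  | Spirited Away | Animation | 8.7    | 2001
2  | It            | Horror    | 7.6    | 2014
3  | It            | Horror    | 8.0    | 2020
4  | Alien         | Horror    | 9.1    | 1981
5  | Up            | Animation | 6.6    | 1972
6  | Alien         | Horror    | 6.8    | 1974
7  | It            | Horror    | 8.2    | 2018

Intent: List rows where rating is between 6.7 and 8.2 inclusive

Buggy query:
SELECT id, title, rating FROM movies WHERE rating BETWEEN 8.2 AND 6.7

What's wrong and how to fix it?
Bug: The bounds are reversed; BETWEEN a AND b requires a <= b to match anything

Fix: Swap the bounds so the smaller value comes first

Corrected query:
SELECT id, title, rating FROM movies WHERE rating BETWEEN 6.7 AND 8.2

Result:
id | title | rating
---+-------+-------
2  | It    | 7.6   
3  | It    | 8     
6  | Alien | 6.8   
7  | It    | 8.2   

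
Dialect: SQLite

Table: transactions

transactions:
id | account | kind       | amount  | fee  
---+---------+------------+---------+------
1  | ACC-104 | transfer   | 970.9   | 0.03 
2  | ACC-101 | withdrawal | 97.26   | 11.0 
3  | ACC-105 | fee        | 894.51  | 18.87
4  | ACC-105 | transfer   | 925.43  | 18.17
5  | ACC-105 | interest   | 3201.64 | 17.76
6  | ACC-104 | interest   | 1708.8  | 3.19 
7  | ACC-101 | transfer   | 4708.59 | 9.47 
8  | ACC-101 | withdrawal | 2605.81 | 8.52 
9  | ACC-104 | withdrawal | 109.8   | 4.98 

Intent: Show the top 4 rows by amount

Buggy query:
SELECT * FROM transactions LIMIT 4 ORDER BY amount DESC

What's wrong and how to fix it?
Bug: ORDER BY cannot follow LIMIT; LIMIT is the final clause

Fix: Sort with ORDER BY, then apply LIMIT

Corrected query:
SELECT * FROM transactions ORDER BY amount DESC LIMIT 4

Result:
id | account | kind       | amount  | fee  
---+---------+------------+---------+------
7  | ACC-101 | transfer   | 4708.59 | 9.47 
5  | ACC-105 | interest   | 3201.64 | 17.76
8  | ACC-101 | withdrawal | 2605.81 | 8.52 
6  | ACC-104 | interest   | 1708.8  | 3.19 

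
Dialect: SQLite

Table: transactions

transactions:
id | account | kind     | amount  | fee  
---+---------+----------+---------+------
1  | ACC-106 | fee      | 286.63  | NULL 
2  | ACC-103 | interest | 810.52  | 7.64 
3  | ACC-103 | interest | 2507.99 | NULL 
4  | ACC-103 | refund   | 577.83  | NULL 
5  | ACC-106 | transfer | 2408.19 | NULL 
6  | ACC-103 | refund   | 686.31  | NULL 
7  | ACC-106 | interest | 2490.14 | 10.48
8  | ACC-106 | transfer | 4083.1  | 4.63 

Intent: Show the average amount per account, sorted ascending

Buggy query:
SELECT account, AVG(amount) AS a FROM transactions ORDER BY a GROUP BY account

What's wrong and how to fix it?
Bug: GROUP BY must precede ORDER BY

Fix: Reorder: SELECT … FROM … GROUP BY … ORDER BY …

Corrected query:
SELECT account, AVG(amount) AS a FROM transactions GROUP BY account ORDER BY a

Result:
account | a        
--------+----------
ACC-103 | 1145.6625
ACC-106 | 2317.015 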